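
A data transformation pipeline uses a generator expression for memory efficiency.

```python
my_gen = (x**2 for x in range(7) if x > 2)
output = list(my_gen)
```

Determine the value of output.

Step 1: For range(7), keep x > 2, then square:
  x=0: 0 <= 2, excluded
  x=1: 1 <= 2, excluded
  x=2: 2 <= 2, excluded
  x=3: 3 > 2, yield 3**2 = 9
  x=4: 4 > 2, yield 4**2 = 16
  x=5: 5 > 2, yield 5**2 = 25
  x=6: 6 > 2, yield 6**2 = 36
Therefore output = [9, 16, 25, 36].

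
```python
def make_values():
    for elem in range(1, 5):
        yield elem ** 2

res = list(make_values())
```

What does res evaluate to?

Step 1: For each elem in range(1, 5), yield elem**2:
  elem=1: yield 1**2 = 1
  elem=2: yield 2**2 = 4
  elem=3: yield 3**2 = 9
  elem=4: yield 4**2 = 16
Therefore res = [1, 4, 9, 16].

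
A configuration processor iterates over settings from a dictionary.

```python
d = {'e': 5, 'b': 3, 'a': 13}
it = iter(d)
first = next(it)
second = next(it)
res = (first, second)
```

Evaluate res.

Step 1: iter(d) iterates over keys: ['e', 'b', 'a'].
Step 2: first = next(it) = 'e', second = next(it) = 'b'.
Therefore res = ('e', 'b').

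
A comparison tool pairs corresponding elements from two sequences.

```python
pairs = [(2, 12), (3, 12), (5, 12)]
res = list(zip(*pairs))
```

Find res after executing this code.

Step 1: zip(*pairs) transposes: unzips [(2, 12), (3, 12), (5, 12)] into separate sequences.
Step 2: First elements: (2, 3, 5), second elements: (12, 12, 12).
Therefore res = [(2, 3, 5), (12, 12, 12)].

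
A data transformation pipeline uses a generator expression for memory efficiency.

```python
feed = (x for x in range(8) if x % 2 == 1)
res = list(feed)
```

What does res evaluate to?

Step 1: Filter range(8) keeping only odd values:
  x=0: even, excluded
  x=1: odd, included
  x=2: even, excluded
  x=3: odd, included
  x=4: even, excluded
  x=5: odd, included
  x=6: even, excluded
  x=7: odd, included
Therefore res = [1, 3, 5, 7].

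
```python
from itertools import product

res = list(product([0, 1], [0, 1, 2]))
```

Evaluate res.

Step 1: product([0, 1], [0, 1, 2]) gives all pairs:
  (0, 0)
  (0, 1)
  (0, 2)
  (1, 0)
  (1, 1)
  (1, 2)
Therefore res = [(0, 0), (0, 1), (0, 2), (1, 0), (1, 1), (1, 2)].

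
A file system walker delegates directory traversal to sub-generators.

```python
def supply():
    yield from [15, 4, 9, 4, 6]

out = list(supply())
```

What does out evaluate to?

Step 1: yield from delegates to the iterable, yielding each element.
Step 2: Collected values: [15, 4, 9, 4, 6].
Therefore out = [15, 4, 9, 4, 6].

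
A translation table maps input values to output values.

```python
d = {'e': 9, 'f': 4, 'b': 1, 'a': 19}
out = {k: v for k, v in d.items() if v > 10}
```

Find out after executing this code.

Step 1: Filter items where value > 10:
  'e': 9 <= 10: removed
  'f': 4 <= 10: removed
  'b': 1 <= 10: removed
  'a': 19 > 10: kept
Therefore out = {'a': 19}.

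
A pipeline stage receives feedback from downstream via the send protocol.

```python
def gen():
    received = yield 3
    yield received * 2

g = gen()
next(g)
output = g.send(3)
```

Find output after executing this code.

Step 1: next(g) advances to first yield, producing 3.
Step 2: send(3) resumes, received = 3.
Step 3: yield received * 2 = 3 * 2 = 6.
Therefore output = 6.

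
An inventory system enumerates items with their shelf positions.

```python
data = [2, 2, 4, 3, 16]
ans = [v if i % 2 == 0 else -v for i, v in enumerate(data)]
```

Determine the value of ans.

Step 1: For each (i, v), keep v if i is even, negate if odd:
  i=0 (even): keep 2
  i=1 (odd): negate to -2
  i=2 (even): keep 4
  i=3 (odd): negate to -3
  i=4 (even): keep 16
Therefore ans = [2, -2, 4, -3, 16].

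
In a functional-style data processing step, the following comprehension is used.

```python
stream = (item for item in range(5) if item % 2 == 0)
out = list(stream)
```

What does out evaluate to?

Step 1: Filter range(5) keeping only even values:
  item=0: even, included
  item=1: odd, excluded
  item=2: even, included
  item=3: odd, excluded
  item=4: even, included
Therefore out = [0, 2, 4].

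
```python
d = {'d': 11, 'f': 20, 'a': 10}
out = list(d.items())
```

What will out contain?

Step 1: d.items() returns (key, value) pairs in insertion order.
Therefore out = [('d', 11), ('f', 20), ('a', 10)].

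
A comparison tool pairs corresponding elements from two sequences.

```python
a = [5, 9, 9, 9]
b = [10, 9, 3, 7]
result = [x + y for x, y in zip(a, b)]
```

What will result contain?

Step 1: Add corresponding elements:
  5 + 10 = 15
  9 + 9 = 18
  9 + 3 = 12
  9 + 7 = 16
Therefore result = [15, 18, 12, 16].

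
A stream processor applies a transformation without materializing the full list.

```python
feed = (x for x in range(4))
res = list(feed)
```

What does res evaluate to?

Step 1: Generator expression iterates range(4): [0, 1, 2, 3].
Step 2: list() collects all values.
Therefore res = [0, 1, 2, 3].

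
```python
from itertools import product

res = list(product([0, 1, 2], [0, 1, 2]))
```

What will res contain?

Step 1: product([0, 1, 2], [0, 1, 2]) gives all pairs:
  (0, 0)
  (0, 1)
  (0, 2)
  (1, 0)
  (1, 1)
  (1, 2)
  (2, 0)
  (2, 1)
  (2, 2)
Therefore res = [(0, 0), (0, 1), (0, 2), (1, 0), (1, 1), (1, 2), (2, 0), (2, 1), (2, 2)].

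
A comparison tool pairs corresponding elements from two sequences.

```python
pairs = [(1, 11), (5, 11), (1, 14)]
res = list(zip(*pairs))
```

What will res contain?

Step 1: zip(*pairs) transposes: unzips [(1, 11), (5, 11), (1, 14)] into separate sequences.
Step 2: First elements: (1, 5, 1), second elements: (11, 11, 14).
Therefore res = [(1, 5, 1), (11, 11, 14)].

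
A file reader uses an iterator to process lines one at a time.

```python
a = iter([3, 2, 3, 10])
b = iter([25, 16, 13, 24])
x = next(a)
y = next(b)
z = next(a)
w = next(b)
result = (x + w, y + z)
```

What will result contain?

Step 1: a iterates [3, 2, 3, 10], b iterates [25, 16, 13, 24].
Step 2: x = next(a) = 3, y = next(b) = 25.
Step 3: z = next(a) = 2, w = next(b) = 16.
Step 4: result = (3 + 16, 25 + 2) = (19, 27).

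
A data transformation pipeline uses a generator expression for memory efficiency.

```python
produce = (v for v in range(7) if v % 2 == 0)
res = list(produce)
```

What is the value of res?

Step 1: Filter range(7) keeping only even values:
  v=0: even, included
  v=1: odd, excluded
  v=2: even, included
  v=3: odd, excluded
  v=4: even, included
  v=5: odd, excluded
  v=6: even, included
Therefore res = [0, 2, 4, 6].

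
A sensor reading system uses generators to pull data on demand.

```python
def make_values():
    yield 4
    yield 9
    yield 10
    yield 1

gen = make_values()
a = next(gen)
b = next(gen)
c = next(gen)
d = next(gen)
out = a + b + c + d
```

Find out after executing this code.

Step 1: Create generator and consume all values:
  a = next(gen) = 4
  b = next(gen) = 9
  c = next(gen) = 10
  d = next(gen) = 1
Step 2: out = 4 + 9 + 10 + 1 = 24.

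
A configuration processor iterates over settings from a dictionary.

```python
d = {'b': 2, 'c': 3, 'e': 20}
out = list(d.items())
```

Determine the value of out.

Step 1: d.items() returns (key, value) pairs in insertion order.
Therefore out = [('b', 2), ('c', 3), ('e', 20)].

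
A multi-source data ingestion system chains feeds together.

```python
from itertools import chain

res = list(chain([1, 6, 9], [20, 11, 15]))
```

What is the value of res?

Step 1: chain() concatenates iterables: [1, 6, 9] + [20, 11, 15].
Therefore res = [1, 6, 9, 20, 11, 15].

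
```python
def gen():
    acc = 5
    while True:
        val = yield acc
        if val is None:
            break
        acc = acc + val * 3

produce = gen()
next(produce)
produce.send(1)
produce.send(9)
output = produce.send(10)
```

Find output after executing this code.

Step 1: next() -> yield acc=5.
Step 2: send(1) -> val=1, acc = 5 + 1*3 = 8, yield 8.
Step 3: send(9) -> val=9, acc = 8 + 9*3 = 35, yield 35.
Step 4: send(10) -> val=10, acc = 35 + 10*3 = 65, yield 65.
Therefore output = 65.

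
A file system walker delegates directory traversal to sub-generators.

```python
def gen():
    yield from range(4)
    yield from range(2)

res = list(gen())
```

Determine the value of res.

Step 1: Trace yields in order:
  yield 0
  yield 1
  yield 2
  yield 3
  yield 0
  yield 1
Therefore res = [0, 1, 2, 3, 0, 1].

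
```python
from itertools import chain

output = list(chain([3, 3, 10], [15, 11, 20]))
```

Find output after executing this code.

Step 1: chain() concatenates iterables: [3, 3, 10] + [15, 11, 20].
Therefore output = [3, 3, 10, 15, 11, 20].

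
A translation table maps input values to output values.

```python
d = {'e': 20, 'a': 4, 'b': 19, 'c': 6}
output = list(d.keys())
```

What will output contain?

Step 1: d.keys() returns the dictionary keys in insertion order.
Therefore output = ['e', 'a', 'b', 'c'].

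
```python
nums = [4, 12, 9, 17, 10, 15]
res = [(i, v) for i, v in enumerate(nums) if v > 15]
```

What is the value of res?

Step 1: Filter enumerate([4, 12, 9, 17, 10, 15]) keeping v > 15:
  (0, 4): 4 <= 15, excluded
  (1, 12): 12 <= 15, excluded
  (2, 9): 9 <= 15, excluded
  (3, 17): 17 > 15, included
  (4, 10): 10 <= 15, excluded
  (5, 15): 15 <= 15, excluded
Therefore res = [(3, 17)].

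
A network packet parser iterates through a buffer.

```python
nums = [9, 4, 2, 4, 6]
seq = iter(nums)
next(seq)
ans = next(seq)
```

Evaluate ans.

Step 1: Create iterator over [9, 4, 2, 4, 6].
Step 2: next() consumes 9.
Step 3: next() returns 4.
Therefore ans = 4.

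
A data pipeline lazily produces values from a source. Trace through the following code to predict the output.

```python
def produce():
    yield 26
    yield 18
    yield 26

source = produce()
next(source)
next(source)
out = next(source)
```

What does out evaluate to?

Step 1: produce() creates a generator.
Step 2: next(source) yields 26 (consumed and discarded).
Step 3: next(source) yields 18 (consumed and discarded).
Step 4: next(source) yields 26, assigned to out.
Therefore out = 26.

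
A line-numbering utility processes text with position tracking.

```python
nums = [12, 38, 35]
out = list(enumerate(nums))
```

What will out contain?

Step 1: enumerate pairs each element with its index:
  (0, 12)
  (1, 38)
  (2, 35)
Therefore out = [(0, 12), (1, 38), (2, 35)].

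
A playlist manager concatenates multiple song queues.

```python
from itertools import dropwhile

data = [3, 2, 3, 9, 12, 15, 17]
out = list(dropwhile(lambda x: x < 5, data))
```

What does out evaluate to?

Step 1: dropwhile drops elements while < 5:
  3 < 5: dropped
  2 < 5: dropped
  3 < 5: dropped
  9: kept (dropping stopped)
Step 2: Remaining elements kept regardless of condition.
Therefore out = [9, 12, 15, 17].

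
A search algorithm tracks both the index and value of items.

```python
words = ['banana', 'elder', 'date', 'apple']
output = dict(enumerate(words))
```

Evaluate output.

Step 1: enumerate pairs indices with words:
  0 -> 'banana'
  1 -> 'elder'
  2 -> 'date'
  3 -> 'apple'
Therefore output = {0: 'banana', 1: 'elder', 2: 'date', 3: 'apple'}.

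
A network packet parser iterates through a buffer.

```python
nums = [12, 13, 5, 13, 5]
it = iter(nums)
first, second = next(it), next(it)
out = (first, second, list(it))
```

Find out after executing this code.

Step 1: Create iterator over [12, 13, 5, 13, 5].
Step 2: first = 12, second = 13.
Step 3: Remaining elements: [5, 13, 5].
Therefore out = (12, 13, [5, 13, 5]).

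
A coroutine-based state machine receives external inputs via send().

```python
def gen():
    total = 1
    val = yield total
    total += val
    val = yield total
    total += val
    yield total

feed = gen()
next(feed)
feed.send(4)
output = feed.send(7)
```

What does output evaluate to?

Step 1: next() -> yield total=1.
Step 2: send(4) -> val=4, total = 1+4 = 5, yield 5.
Step 3: send(7) -> val=7, total = 5+7 = 12, yield 12.
Therefore output = 12.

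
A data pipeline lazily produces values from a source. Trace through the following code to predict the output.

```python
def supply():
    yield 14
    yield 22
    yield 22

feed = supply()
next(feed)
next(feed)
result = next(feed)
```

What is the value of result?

Step 1: supply() creates a generator.
Step 2: next(feed) yields 14 (consumed and discarded).
Step 3: next(feed) yields 22 (consumed and discarded).
Step 4: next(feed) yields 22, assigned to result.
Therefore result = 22.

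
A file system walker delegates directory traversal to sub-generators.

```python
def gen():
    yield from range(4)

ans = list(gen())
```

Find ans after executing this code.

Step 1: yield from delegates to the iterable, yielding each element.
Step 2: Collected values: [0, 1, 2, 3].
Therefore ans = [0, 1, 2, 3].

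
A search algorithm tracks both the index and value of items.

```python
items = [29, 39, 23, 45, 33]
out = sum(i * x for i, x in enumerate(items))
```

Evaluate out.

Step 1: Compute i * x for each (i, x) in enumerate([29, 39, 23, 45, 33]):
  i=0, x=29: 0*29 = 0
  i=1, x=39: 1*39 = 39
  i=2, x=23: 2*23 = 46
  i=3, x=45: 3*45 = 135
  i=4, x=33: 4*33 = 132
Step 2: sum = 0 + 39 + 46 + 135 + 132 = 352.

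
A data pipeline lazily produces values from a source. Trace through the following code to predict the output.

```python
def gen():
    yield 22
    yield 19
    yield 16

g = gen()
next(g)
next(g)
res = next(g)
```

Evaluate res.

Step 1: gen() creates a generator.
Step 2: next(g) yields 22 (consumed and discarded).
Step 3: next(g) yields 19 (consumed and discarded).
Step 4: next(g) yields 16, assigned to res.
Therefore res = 16.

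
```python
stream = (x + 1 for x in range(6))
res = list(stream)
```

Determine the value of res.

Step 1: For each x in range(6), compute x+1:
  x=0: 0+1 = 1
  x=1: 1+1 = 2
  x=2: 2+1 = 3
  x=3: 3+1 = 4
  x=4: 4+1 = 5
  x=5: 5+1 = 6
Therefore res = [1, 2, 3, 4, 5, 6].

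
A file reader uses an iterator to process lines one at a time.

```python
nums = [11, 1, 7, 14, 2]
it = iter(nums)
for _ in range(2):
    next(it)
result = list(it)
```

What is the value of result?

Step 1: Create iterator over [11, 1, 7, 14, 2].
Step 2: Advance 2 positions (consuming [11, 1]).
Step 3: list() collects remaining elements: [7, 14, 2].
Therefore result = [7, 14, 2].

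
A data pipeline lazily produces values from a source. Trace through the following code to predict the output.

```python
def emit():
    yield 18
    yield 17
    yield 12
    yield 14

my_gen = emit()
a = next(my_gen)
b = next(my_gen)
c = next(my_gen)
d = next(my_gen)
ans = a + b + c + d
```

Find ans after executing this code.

Step 1: Create generator and consume all values:
  a = next(my_gen) = 18
  b = next(my_gen) = 17
  c = next(my_gen) = 12
  d = next(my_gen) = 14
Step 2: ans = 18 + 17 + 12 + 14 = 61.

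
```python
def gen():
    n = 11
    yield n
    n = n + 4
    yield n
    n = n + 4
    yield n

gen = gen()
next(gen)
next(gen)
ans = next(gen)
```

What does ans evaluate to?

Step 1: Trace through generator execution:
  Yield 1: n starts at 11, yield 11
  Yield 2: n = 11 + 4 = 15, yield 15
  Yield 3: n = 15 + 4 = 19, yield 19
Step 2: First next() gets 11, second next() gets the second value, third next() yields 19.
Therefore ans = 19.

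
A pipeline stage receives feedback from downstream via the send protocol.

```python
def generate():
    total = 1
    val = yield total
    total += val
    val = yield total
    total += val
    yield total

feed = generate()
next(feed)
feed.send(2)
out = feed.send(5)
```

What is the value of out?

Step 1: next() -> yield total=1.
Step 2: send(2) -> val=2, total = 1+2 = 3, yield 3.
Step 3: send(5) -> val=5, total = 3+5 = 8, yield 8.
Therefore out = 8.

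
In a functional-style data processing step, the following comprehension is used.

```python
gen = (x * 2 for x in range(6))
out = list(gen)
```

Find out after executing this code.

Step 1: For each x in range(6), compute x*2:
  x=0: 0*2 = 0
  x=1: 1*2 = 2
  x=2: 2*2 = 4
  x=3: 3*2 = 6
  x=4: 4*2 = 8
  x=5: 5*2 = 10
Therefore out = [0, 2, 4, 6, 8, 10].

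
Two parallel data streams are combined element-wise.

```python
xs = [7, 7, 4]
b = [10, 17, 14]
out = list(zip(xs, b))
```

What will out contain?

Step 1: zip pairs elements at same index:
  Index 0: (7, 10)
  Index 1: (7, 17)
  Index 2: (4, 14)
Therefore out = [(7, 10), (7, 17), (4, 14)].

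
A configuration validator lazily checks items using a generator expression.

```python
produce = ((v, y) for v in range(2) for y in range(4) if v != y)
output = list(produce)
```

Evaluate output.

Step 1: Nested generator over range(2) x range(4) where v != y:
  (0, 0): excluded (v == y)
  (0, 1): included
  (0, 2): included
  (0, 3): included
  (1, 0): included
  (1, 1): excluded (v == y)
  (1, 2): included
  (1, 3): included
Therefore output = [(0, 1), (0, 2), (0, 3), (1, 0), (1, 2), (1, 3)].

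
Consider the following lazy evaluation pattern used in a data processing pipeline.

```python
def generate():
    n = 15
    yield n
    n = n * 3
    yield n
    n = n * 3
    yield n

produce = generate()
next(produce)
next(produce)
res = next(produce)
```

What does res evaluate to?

Step 1: Trace through generator execution:
  Yield 1: n starts at 15, yield 15
  Yield 2: n = 15 * 3 = 45, yield 45
  Yield 3: n = 45 * 3 = 135, yield 135
Step 2: First next() gets 15, second next() gets the second value, third next() yields 135.
Therefore res = 135.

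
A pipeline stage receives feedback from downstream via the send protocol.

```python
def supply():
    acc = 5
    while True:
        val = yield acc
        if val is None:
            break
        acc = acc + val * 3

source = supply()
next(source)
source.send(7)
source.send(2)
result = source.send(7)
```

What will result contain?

Step 1: next() -> yield acc=5.
Step 2: send(7) -> val=7, acc = 5 + 7*3 = 26, yield 26.
Step 3: send(2) -> val=2, acc = 26 + 2*3 = 32, yield 32.
Step 4: send(7) -> val=7, acc = 32 + 7*3 = 53, yield 53.
Therefore result = 53.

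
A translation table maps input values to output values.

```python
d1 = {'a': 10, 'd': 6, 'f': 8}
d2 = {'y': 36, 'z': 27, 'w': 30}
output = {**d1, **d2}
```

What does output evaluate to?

Step 1: Merge d1 and d2 (d2 values override on key conflicts).
Step 2: d1 has keys ['a', 'd', 'f'], d2 has keys ['y', 'z', 'w'].
Therefore output = {'a': 10, 'd': 6, 'f': 8, 'y': 36, 'z': 27, 'w': 30}.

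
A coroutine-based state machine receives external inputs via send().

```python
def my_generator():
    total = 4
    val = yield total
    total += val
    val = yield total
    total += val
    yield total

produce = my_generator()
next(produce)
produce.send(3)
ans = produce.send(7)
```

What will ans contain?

Step 1: next() -> yield total=4.
Step 2: send(3) -> val=3, total = 4+3 = 7, yield 7.
Step 3: send(7) -> val=7, total = 7+7 = 14, yield 14.
Therefore ans = 14.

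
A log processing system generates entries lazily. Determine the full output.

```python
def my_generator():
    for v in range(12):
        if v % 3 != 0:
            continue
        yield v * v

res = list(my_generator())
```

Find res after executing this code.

Step 1: Only yield v**2 when v is divisible by 3:
  v=0: 0 % 3 == 0, yield 0**2 = 0
  v=3: 3 % 3 == 0, yield 3**2 = 9
  v=6: 6 % 3 == 0, yield 6**2 = 36
  v=9: 9 % 3 == 0, yield 9**2 = 81
Therefore res = [0, 9, 36, 81].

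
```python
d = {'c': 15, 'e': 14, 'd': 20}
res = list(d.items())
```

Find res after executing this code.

Step 1: d.items() returns (key, value) pairs in insertion order.
Therefore res = [('c', 15), ('e', 14), ('d', 20)].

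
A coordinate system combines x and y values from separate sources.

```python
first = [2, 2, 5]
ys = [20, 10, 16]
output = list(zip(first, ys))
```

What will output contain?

Step 1: zip pairs elements at same index:
  Index 0: (2, 20)
  Index 1: (2, 10)
  Index 2: (5, 16)
Therefore output = [(2, 20), (2, 10), (5, 16)].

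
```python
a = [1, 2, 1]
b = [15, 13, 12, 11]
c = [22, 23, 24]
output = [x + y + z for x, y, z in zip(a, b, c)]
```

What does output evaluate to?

Step 1: zip three lists (truncates to shortest, len=3):
  1 + 15 + 22 = 38
  2 + 13 + 23 = 38
  1 + 12 + 24 = 37
Therefore output = [38, 38, 37].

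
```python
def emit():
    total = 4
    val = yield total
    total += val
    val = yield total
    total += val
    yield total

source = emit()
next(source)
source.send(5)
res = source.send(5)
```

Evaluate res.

Step 1: next() -> yield total=4.
Step 2: send(5) -> val=5, total = 4+5 = 9, yield 9.
Step 3: send(5) -> val=5, total = 9+5 = 14, yield 14.
Therefore res = 14.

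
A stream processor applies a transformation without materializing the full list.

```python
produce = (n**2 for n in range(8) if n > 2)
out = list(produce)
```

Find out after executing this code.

Step 1: For range(8), keep n > 2, then square:
  n=0: 0 <= 2, excluded
  n=1: 1 <= 2, excluded
  n=2: 2 <= 2, excluded
  n=3: 3 > 2, yield 3**2 = 9
  n=4: 4 > 2, yield 4**2 = 16
  n=5: 5 > 2, yield 5**2 = 25
  n=6: 6 > 2, yield 6**2 = 36
  n=7: 7 > 2, yield 7**2 = 49
Therefore out = [9, 16, 25, 36, 49].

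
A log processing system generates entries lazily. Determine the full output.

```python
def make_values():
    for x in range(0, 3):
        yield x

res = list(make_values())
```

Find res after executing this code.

Step 1: The generator yields each value from range(0, 3).
Step 2: list() consumes all yields: [0, 1, 2].
Therefore res = [0, 1, 2].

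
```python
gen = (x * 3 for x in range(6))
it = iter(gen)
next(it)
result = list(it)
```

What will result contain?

Step 1: Generator produces [0, 3, 6, 9, 12, 15].
Step 2: next(it) consumes first element (0).
Step 3: list(it) collects remaining: [3, 6, 9, 12, 15].
Therefore result = [3, 6, 9, 12, 15].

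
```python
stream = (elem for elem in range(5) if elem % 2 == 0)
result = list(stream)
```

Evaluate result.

Step 1: Filter range(5) keeping only even values:
  elem=0: even, included
  elem=1: odd, excluded
  elem=2: even, included
  elem=3: odd, excluded
  elem=4: even, included
Therefore result = [0, 2, 4].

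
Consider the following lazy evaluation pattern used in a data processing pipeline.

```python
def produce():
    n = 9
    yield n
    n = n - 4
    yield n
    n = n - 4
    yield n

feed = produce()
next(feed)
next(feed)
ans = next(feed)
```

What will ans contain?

Step 1: Trace through generator execution:
  Yield 1: n starts at 9, yield 9
  Yield 2: n = 9 - 4 = 5, yield 5
  Yield 3: n = 5 - 4 = 1, yield 1
Step 2: First next() gets 9, second next() gets the second value, third next() yields 1.
Therefore ans = 1.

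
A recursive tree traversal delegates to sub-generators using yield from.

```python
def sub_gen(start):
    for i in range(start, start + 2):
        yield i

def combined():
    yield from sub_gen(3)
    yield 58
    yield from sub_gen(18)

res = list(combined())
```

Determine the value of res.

Step 1: combined() delegates to sub_gen(3):
  yield 3
  yield 4
Step 2: yield 58
Step 3: Delegates to sub_gen(18):
  yield 18
  yield 19
Therefore res = [3, 4, 58, 18, 19].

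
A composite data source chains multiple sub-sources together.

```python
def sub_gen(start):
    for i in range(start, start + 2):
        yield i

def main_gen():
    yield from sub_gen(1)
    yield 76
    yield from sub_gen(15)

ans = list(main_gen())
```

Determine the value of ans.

Step 1: main_gen() delegates to sub_gen(1):
  yield 1
  yield 2
Step 2: yield 76
Step 3: Delegates to sub_gen(15):
  yield 15
  yield 16
Therefore ans = [1, 2, 76, 15, 16].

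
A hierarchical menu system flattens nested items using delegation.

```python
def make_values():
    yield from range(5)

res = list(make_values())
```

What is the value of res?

Step 1: yield from delegates to the iterable, yielding each element.
Step 2: Collected values: [0, 1, 2, 3, 4].
Therefore res = [0, 1, 2, 3, 4].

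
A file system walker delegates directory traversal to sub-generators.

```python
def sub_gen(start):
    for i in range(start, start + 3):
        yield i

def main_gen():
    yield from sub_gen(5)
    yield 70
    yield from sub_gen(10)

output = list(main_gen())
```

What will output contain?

Step 1: main_gen() delegates to sub_gen(5):
  yield 5
  yield 6
  yield 7
Step 2: yield 70
Step 3: Delegates to sub_gen(10):
  yield 10
  yield 11
  yield 12
Therefore output = [5, 6, 7, 70, 10, 11, 12].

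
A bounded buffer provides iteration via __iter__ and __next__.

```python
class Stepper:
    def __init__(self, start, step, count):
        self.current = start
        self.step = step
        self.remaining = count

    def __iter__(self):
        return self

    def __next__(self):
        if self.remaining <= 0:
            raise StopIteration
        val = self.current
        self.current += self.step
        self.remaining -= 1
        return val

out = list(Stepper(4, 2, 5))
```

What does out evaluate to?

Step 1: Stepper starts at 4, increments by 2, for 5 steps:
  Yield 4, then current += 2
  Yield 6, then current += 2
  Yield 8, then current += 2
  Yield 10, then current += 2
  Yield 12, then current += 2
Therefore out = [4, 6, 8, 10, 12].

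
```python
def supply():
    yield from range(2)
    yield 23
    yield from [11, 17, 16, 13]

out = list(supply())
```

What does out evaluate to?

Step 1: Trace yields in order:
  yield 0
  yield 1
  yield 23
  yield 11
  yield 17
  yield 16
  yield 13
Therefore out = [0, 1, 23, 11, 17, 16, 13].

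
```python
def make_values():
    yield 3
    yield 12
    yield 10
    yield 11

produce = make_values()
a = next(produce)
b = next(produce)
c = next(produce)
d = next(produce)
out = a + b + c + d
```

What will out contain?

Step 1: Create generator and consume all values:
  a = next(produce) = 3
  b = next(produce) = 12
  c = next(produce) = 10
  d = next(produce) = 11
Step 2: out = 3 + 12 + 10 + 11 = 36.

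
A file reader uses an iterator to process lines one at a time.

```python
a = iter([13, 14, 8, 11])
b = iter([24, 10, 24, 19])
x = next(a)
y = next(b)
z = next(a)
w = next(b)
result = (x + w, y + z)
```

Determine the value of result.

Step 1: a iterates [13, 14, 8, 11], b iterates [24, 10, 24, 19].
Step 2: x = next(a) = 13, y = next(b) = 24.
Step 3: z = next(a) = 14, w = next(b) = 10.
Step 4: result = (13 + 10, 24 + 14) = (23, 38).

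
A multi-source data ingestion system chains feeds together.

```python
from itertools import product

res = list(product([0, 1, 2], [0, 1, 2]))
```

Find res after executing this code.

Step 1: product([0, 1, 2], [0, 1, 2]) gives all pairs:
  (0, 0)
  (0, 1)
  (0, 2)
  (1, 0)
  (1, 1)
  (1, 2)
  (2, 0)
  (2, 1)
  (2, 2)
Therefore res = [(0, 0), (0, 1), (0, 2), (1, 0), (1, 1), (1, 2), (2, 0), (2, 1), (2, 2)].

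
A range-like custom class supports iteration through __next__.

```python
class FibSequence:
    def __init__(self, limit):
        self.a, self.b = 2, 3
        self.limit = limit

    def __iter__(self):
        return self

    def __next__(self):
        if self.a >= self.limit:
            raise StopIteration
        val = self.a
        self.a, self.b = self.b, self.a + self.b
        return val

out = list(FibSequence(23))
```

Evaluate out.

Step 1: Fibonacci-like sequence (a=2, b=3) until >= 23:
  Yield 2, then a,b = 3,5
  Yield 3, then a,b = 5,8
  Yield 5, then a,b = 8,13
  Yield 8, then a,b = 13,21
  Yield 13, then a,b = 21,34
  Yield 21, then a,b = 34,55
Step 2: 34 >= 23, stop.
Therefore out = [2, 3, 5, 8, 13, 21].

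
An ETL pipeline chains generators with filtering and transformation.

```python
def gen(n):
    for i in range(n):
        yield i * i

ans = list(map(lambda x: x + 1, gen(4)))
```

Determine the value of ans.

Step 1: gen(4) yields squares: [0, 1, 4, 9].
Step 2: map adds 1 to each: [1, 2, 5, 10].
Therefore ans = [1, 2, 5, 10].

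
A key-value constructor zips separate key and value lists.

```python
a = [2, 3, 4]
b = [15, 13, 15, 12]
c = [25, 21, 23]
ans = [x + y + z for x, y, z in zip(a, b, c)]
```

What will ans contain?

Step 1: zip three lists (truncates to shortest, len=3):
  2 + 15 + 25 = 42
  3 + 13 + 21 = 37
  4 + 15 + 23 = 42
Therefore ans = [42, 37, 42].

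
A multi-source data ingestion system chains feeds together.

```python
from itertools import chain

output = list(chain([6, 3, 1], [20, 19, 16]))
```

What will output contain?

Step 1: chain() concatenates iterables: [6, 3, 1] + [20, 19, 16].
Therefore output = [6, 3, 1, 20, 19, 16].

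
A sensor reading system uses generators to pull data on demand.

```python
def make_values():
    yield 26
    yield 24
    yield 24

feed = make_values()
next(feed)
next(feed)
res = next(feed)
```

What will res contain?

Step 1: make_values() creates a generator.
Step 2: next(feed) yields 26 (consumed and discarded).
Step 3: next(feed) yields 24 (consumed and discarded).
Step 4: next(feed) yields 24, assigned to res.
Therefore res = 24.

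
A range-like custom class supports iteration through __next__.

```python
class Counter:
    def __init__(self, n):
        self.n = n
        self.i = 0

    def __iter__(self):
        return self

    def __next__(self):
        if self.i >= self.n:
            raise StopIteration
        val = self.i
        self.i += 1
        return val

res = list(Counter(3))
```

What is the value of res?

Step 1: Counter(3) creates an iterator counting 0 to 2.
Step 2: list() consumes all values: [0, 1, 2].
Therefore res = [0, 1, 2].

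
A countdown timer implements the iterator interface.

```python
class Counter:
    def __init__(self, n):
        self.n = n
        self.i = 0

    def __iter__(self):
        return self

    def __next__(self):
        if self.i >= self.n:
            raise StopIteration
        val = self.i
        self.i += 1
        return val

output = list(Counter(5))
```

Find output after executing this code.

Step 1: Counter(5) creates an iterator counting 0 to 4.
Step 2: list() consumes all values: [0, 1, 2, 3, 4].
Therefore output = [0, 1, 2, 3, 4].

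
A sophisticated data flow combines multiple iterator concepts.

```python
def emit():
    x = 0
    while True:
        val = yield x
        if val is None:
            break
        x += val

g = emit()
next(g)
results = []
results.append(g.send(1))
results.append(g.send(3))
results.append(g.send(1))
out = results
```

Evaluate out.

Step 1: next(g) -> yield 0.
Step 2: send(1) -> x = 1, yield 1.
Step 3: send(3) -> x = 4, yield 4.
Step 4: send(1) -> x = 5, yield 5.
Therefore out = [1, 4, 5].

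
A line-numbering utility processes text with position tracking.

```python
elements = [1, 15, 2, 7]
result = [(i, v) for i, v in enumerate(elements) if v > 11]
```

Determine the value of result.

Step 1: Filter enumerate([1, 15, 2, 7]) keeping v > 11:
  (0, 1): 1 <= 11, excluded
  (1, 15): 15 > 11, included
  (2, 2): 2 <= 11, excluded
  (3, 7): 7 <= 11, excluded
Therefore result = [(1, 15)].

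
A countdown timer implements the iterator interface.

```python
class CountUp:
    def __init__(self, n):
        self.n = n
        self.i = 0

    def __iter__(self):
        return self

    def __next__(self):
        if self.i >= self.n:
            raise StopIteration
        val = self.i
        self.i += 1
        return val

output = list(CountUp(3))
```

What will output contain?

Step 1: CountUp(3) creates an iterator counting 0 to 2.
Step 2: list() consumes all values: [0, 1, 2].
Therefore output = [0, 1, 2].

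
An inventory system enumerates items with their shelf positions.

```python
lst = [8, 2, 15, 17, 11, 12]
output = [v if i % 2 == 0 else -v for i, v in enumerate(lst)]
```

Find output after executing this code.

Step 1: For each (i, v), keep v if i is even, negate if odd:
  i=0 (even): keep 8
  i=1 (odd): negate to -2
  i=2 (even): keep 15
  i=3 (odd): negate to -17
  i=4 (even): keep 11
  i=5 (odd): negate to -12
Therefore output = [8, -2, 15, -17, 11, -12].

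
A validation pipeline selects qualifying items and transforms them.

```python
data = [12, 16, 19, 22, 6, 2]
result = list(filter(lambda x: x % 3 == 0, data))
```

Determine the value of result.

Step 1: Filter elements divisible by 3:
  12 % 3 = 0: kept
  16 % 3 = 1: removed
  19 % 3 = 1: removed
  22 % 3 = 1: removed
  6 % 3 = 0: kept
  2 % 3 = 2: removed
Therefore result = [12, 6].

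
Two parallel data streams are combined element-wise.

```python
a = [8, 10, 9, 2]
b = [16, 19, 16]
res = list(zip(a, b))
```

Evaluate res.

Step 1: zip stops at shortest (len(a)=4, len(b)=3):
  Index 0: (8, 16)
  Index 1: (10, 19)
  Index 2: (9, 16)
Step 2: Last element of a (2) has no pair, dropped.
Therefore res = [(8, 16), (10, 19), (9, 16)].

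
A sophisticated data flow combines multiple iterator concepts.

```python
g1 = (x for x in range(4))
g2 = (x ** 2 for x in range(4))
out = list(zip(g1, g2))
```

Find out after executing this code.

Step 1: g1 produces [0, 1, 2, 3].
Step 2: g2 produces [0, 1, 4, 9].
Step 3: zip pairs them: [(0, 0), (1, 1), (2, 4), (3, 9)].
Therefore out = [(0, 0), (1, 1), (2, 4), (3, 9)].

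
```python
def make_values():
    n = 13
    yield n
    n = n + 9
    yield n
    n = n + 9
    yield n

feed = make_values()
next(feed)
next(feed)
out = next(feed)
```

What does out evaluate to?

Step 1: Trace through generator execution:
  Yield 1: n starts at 13, yield 13
  Yield 2: n = 13 + 9 = 22, yield 22
  Yield 3: n = 22 + 9 = 31, yield 31
Step 2: First next() gets 13, second next() gets the second value, third next() yields 31.
Therefore out = 31.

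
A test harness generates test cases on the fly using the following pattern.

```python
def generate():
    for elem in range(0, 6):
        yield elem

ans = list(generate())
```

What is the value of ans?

Step 1: The generator yields each value from range(0, 6).
Step 2: list() consumes all yields: [0, 1, 2, 3, 4, 5].
Therefore ans = [0, 1, 2, 3, 4, 5].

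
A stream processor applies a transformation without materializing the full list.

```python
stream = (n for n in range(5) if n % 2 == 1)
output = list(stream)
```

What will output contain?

Step 1: Filter range(5) keeping only odd values:
  n=0: even, excluded
  n=1: odd, included
  n=2: even, excluded
  n=3: odd, included
  n=4: even, excluded
Therefore output = [1, 3].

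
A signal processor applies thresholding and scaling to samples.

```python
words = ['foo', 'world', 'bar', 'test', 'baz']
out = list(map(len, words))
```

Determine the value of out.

Step 1: Map len() to each word:
  'foo' -> 3
  'world' -> 5
  'bar' -> 3
  'test' -> 4
  'baz' -> 3
Therefore out = [3, 5, 3, 4, 3].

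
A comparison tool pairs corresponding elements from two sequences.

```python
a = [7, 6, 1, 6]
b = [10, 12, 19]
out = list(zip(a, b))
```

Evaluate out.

Step 1: zip stops at shortest (len(a)=4, len(b)=3):
  Index 0: (7, 10)
  Index 1: (6, 12)
  Index 2: (1, 19)
Step 2: Last element of a (6) has no pair, dropped.
Therefore out = [(7, 10), (6, 12), (1, 19)].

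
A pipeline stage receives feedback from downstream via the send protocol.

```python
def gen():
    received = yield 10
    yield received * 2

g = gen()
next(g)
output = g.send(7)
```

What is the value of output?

Step 1: next(g) advances to first yield, producing 10.
Step 2: send(7) resumes, received = 7.
Step 3: yield received * 2 = 7 * 2 = 14.
Therefore output = 14.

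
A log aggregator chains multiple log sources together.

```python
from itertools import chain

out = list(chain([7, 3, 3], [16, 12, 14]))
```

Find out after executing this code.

Step 1: chain() concatenates iterables: [7, 3, 3] + [16, 12, 14].
Therefore out = [7, 3, 3, 16, 12, 14].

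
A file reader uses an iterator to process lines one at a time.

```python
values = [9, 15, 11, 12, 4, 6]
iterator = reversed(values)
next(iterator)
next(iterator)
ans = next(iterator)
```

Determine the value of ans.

Step 1: reversed([9, 15, 11, 12, 4, 6]) gives iterator: [6, 4, 12, 11, 15, 9].
Step 2: First next() = 6, second next() = 4.
Step 3: Third next() = 12.
Therefore ans = 12.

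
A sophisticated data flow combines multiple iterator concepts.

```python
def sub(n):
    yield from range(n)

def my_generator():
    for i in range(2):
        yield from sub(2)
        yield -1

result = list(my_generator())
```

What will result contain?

Step 1: For each i in range(2):
  i=0: yield from sub(2) -> [0, 1], then yield -1
  i=1: yield from sub(2) -> [0, 1], then yield -1
Therefore result = [0, 1, -1, 0, 1, -1].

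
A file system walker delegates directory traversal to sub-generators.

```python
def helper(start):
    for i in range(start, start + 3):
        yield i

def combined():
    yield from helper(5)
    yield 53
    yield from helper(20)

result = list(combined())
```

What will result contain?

Step 1: combined() delegates to helper(5):
  yield 5
  yield 6
  yield 7
Step 2: yield 53
Step 3: Delegates to helper(20):
  yield 20
  yield 21
  yield 22
Therefore result = [5, 6, 7, 53, 20, 21, 22].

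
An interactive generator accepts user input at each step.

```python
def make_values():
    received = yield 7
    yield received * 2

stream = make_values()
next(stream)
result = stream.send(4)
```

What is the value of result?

Step 1: next(stream) advances to first yield, producing 7.
Step 2: send(4) resumes, received = 4.
Step 3: yield received * 2 = 4 * 2 = 8.
Therefore result = 8.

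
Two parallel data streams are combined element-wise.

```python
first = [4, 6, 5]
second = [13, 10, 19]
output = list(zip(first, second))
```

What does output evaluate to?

Step 1: zip pairs elements at same index:
  Index 0: (4, 13)
  Index 1: (6, 10)
  Index 2: (5, 19)
Therefore output = [(4, 13), (6, 10), (5, 19)].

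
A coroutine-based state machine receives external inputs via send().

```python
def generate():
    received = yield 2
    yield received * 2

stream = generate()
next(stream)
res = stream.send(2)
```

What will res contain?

Step 1: next(stream) advances to first yield, producing 2.
Step 2: send(2) resumes, received = 2.
Step 3: yield received * 2 = 2 * 2 = 4.
Therefore res = 4.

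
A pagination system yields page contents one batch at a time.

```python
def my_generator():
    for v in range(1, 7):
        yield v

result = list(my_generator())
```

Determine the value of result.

Step 1: The generator yields each value from range(1, 7).
Step 2: list() consumes all yields: [1, 2, 3, 4, 5, 6].
Therefore result = [1, 2, 3, 4, 5, 6].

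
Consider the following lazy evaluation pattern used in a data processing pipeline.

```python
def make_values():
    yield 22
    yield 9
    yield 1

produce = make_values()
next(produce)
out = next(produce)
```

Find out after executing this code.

Step 1: make_values() creates a generator.
Step 2: next(produce) yields 22 (consumed and discarded).
Step 3: next(produce) yields 9, assigned to out.
Therefore out = 9.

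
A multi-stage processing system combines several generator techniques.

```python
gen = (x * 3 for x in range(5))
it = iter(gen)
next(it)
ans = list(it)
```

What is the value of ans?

Step 1: Generator produces [0, 3, 6, 9, 12].
Step 2: next(it) consumes first element (0).
Step 3: list(it) collects remaining: [3, 6, 9, 12].
Therefore ans = [3, 6, 9, 12].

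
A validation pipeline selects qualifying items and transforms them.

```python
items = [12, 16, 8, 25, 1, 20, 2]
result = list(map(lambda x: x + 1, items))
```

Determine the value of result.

Step 1: Apply lambda x: x + 1 to each element:
  12 -> 13
  16 -> 17
  8 -> 9
  25 -> 26
  1 -> 2
  20 -> 21
  2 -> 3
Therefore result = [13, 17, 9, 26, 2, 21, 3].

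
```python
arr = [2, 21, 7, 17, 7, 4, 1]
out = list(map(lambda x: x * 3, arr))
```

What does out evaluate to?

Step 1: Apply lambda x: x * 3 to each element:
  2 -> 6
  21 -> 63
  7 -> 21
  17 -> 51
  7 -> 21
  4 -> 12
  1 -> 3
Therefore out = [6, 63, 21, 51, 21, 12, 3].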